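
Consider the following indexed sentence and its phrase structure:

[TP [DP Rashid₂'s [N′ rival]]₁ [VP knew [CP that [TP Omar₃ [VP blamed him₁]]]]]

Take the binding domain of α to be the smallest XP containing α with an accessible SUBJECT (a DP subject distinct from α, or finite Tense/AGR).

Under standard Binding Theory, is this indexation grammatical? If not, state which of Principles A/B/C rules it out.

grammatical

The two coindexed NPs are *[Rashid₂'s rival]₁* and *him₁*.
*him₁* is a pronoun; its binding domain is the embedded TP, whose subject is Omar₃. Within that domain it is c-commanded only by *Omar₃*, which carries a different index — the pronoun is free locally, so Principle B holds.
*[Rashid₂'s rival]₁* is an R-expression; *him₁* does not c-command it, and no other NP shares its index, so Principle C is satisfied.
All principles are respected.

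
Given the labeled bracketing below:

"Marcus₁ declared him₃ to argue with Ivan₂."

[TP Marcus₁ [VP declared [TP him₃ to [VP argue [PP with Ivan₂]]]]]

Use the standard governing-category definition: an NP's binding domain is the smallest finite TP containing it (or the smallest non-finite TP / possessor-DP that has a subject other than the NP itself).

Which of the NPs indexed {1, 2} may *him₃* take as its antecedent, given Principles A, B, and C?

none

*him* is a pronoun, so Principle B applies: it must be free in its binding domain.
Binding domain of *him₃*: the matrix TP, whose subject is Marcus₁.
*Marcus₁* c-commands the pronoun within its binding domain → coindexation would violate Principle B.
*Ivan₂*: the pronoun c-commands this R-expression → coindexation would violate Principle C on *Ivan₂*.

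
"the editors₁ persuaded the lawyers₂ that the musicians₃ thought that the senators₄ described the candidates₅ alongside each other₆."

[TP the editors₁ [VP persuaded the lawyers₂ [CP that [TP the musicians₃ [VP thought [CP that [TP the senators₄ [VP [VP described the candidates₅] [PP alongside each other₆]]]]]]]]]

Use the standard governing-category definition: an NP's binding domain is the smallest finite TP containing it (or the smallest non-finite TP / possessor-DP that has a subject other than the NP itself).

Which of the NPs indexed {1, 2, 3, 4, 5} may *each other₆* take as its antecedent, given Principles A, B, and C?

*each other* is an anaphor, so Principle A applies: it must be bound in its binding domain.
Binding domain of *each other₆*: the embedded TP, whose subject is the senators₄.
*the editors₁* c-commands the anaphor but is outside its binding domain → cannot satisfy Principle A.
*the lawyers₂* c-commands the anaphor but is outside its binding domain → cannot satisfy Principle A.
*the musicians₃* c-commands the anaphor but is outside its binding domain → cannot satisfy Principle A.
*the senators₄* c-commands the anaphor within its binding domain → licit binder.
*the candidates₅* does not c-command the anaphor → cannot bind it.

{4}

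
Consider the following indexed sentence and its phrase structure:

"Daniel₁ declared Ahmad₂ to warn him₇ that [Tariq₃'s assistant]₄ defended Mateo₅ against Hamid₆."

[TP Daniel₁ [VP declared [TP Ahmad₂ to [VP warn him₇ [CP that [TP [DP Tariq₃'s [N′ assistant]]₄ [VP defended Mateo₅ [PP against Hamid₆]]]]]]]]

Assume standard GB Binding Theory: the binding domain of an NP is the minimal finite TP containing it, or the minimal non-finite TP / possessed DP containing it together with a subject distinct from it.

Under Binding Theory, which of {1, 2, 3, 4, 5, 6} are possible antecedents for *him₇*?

{1}

*him* is a pronoun, so Principle B applies: it must be free in its binding domain.
Binding domain of *him₇*: the embedded TP, whose subject is Ahmad₂.
*Daniel₁* c-commands the pronoun but from outside its binding domain, and is not c-commanded by it → coindexation permitted.
*Ahmad₂* c-commands the pronoun within its binding domain → coindexation would violate Principle B.
*Tariq₃*: the pronoun c-commands this R-expression → coindexation would violate Principle C on *Tariq₃*.
*[Tariq₃'s assistant]₄*: the pronoun c-commands this R-expression → coindexation would violate Principle C on *[Tariq₃'s assistant]₄*.
*Mateo₅*: the pronoun c-commands this R-expression → coindexation would violate Principle C on *Mateo₅*.
*Hamid₆*: the pronoun c-commands this R-expression → coindexation would violate Principle C on *Hamid₆*.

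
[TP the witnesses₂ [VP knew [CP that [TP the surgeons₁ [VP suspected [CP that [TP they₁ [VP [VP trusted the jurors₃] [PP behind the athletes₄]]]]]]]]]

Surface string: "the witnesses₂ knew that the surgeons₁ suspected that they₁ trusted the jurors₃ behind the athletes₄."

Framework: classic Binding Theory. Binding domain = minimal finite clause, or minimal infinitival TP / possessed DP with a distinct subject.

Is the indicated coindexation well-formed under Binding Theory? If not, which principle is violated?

The two coindexed NPs are *the surgeons₁* and *they₁*.
*they₁* is a pronoun; nothing c-commands it within its binding domain (the embedded TP.), so Principle B holds trivially.
*the surgeons₁* is an R-expression; *they₁* does not c-command it, and no other NP shares its index, so Principle C is satisfied.
All principles are respected.

grammatical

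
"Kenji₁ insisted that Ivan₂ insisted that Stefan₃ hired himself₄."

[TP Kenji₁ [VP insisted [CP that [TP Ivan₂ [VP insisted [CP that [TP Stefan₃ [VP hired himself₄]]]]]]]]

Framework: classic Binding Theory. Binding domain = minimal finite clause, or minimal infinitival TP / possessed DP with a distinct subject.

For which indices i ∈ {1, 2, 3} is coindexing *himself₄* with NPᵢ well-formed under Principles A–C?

*himself* is an anaphor, so Principle A applies: it must be bound in its binding domain.
Binding domain of *himself₄*: the embedded TP, whose subject is Stefan₃.
*Kenji₁* c-commands the anaphor but is outside its binding domain → cannot satisfy Principle A.
*Ivan₂* c-commands the anaphor but is outside its binding domain → cannot satisfy Principle A.
*Stefan₃* c-commands the anaphor within its binding domain → licit binder.

{3}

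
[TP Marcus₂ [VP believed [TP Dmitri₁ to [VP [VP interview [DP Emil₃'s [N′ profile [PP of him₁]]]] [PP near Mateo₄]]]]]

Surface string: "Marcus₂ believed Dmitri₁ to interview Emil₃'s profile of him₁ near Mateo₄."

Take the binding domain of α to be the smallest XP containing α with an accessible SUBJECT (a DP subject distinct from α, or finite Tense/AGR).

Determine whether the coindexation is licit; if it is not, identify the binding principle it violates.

The two coindexed NPs are *Dmitri₁* and *him₁*.
*him₁* is a pronoun; its binding domain is the possessed DP, whose subject is Emil₃. Within that domain it is c-commanded only by *Emil₃*, which carries a different index — the pronoun is free locally, so Principle B holds.
*Dmitri₁* is an R-expression; *him₁* does not c-command it, and no other NP shares its index, so Principle C is satisfied.
All principles are respected.

grammatical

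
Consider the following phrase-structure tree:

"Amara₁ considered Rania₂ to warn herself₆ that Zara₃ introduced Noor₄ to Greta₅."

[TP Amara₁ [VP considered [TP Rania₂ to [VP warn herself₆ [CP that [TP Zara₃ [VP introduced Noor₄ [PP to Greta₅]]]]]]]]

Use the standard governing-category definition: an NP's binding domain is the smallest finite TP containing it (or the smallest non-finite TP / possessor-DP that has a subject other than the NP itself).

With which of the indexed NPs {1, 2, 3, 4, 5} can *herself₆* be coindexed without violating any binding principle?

*herself* is an anaphor, so Principle A applies: it must be bound in its binding domain.
Binding domain of *herself₆*: the embedded TP, whose subject is Rania₂.
*Amara₁* c-commands the anaphor but is outside its binding domain → cannot satisfy Principle A.
*Rania₂* c-commands the anaphor within its binding domain → licit binder.
*Zara₃* does not c-command the anaphor → cannot bind it.
*Noor₄* does not c-command the anaphor → cannot bind it.
*Greta₅* does not c-command the anaphor → cannot bind it.

{2}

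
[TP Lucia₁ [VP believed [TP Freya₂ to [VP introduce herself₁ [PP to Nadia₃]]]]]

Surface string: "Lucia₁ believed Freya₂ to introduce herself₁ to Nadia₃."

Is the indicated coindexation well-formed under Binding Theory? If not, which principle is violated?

The two coindexed NPs are *Lucia₁* and *herself₁*.
*herself₁* is an anaphor. Principle A requires it to be bound within its binding domain — the embedded TP, whose subject is Freya₂.
Within that domain it is c-commanded by *Freya₂*, which does not share its index.
*Lucia₁* does c-command the anaphor, but from outside its binding domain.
The anaphor is unbound in its domain → Principle A violation.

Principle A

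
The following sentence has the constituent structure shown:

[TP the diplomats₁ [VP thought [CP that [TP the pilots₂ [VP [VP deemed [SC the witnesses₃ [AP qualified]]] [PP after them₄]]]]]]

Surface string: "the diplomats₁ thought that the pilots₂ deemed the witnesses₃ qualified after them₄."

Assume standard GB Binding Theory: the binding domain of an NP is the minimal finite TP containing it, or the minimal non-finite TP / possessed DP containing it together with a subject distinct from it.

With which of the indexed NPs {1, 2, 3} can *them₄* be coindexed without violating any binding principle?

{1, 3}

*them* is a pronoun, so Principle B applies: it must be free in its binding domain.
Binding domain of *them₄*: the embedded TP, whose subject is the pilots₂.
*the diplomats₁* c-commands the pronoun but from outside its binding domain, and is not c-commanded by it → coindexation permitted.
*the pilots₂* c-commands the pronoun within its binding domain → coindexation would violate Principle B.
*the witnesses₃* and the pronoun do not c-command one another → neither Principle B nor Principle C is at stake; coindexation permitted.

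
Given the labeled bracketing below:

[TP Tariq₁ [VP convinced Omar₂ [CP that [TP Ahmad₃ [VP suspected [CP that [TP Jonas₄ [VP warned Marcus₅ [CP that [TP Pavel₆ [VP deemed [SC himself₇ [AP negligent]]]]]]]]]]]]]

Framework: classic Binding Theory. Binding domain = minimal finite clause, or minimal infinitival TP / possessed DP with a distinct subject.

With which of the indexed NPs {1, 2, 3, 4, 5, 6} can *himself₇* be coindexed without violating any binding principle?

{6}

*himself* is an anaphor, so Principle A applies: it must be bound in its binding domain.
Binding domain of *himself₇*: the embedded TP, whose subject is Pavel₆.
*Tariq₁* c-commands the anaphor but is outside its binding domain → cannot satisfy Principle A.
*Omar₂* c-commands the anaphor but is outside its binding domain → cannot satisfy Principle A.
*Ahmad₃* c-commands the anaphor but is outside its binding domain → cannot satisfy Principle A.
*Jonas₄* c-commands the anaphor but is outside its binding domain → cannot satisfy Principle A.
*Marcus₅* c-commands the anaphor but is outside its binding domain → cannot satisfy Principle A.
*Pavel₆* c-commands the anaphor within its binding domain → licit binder.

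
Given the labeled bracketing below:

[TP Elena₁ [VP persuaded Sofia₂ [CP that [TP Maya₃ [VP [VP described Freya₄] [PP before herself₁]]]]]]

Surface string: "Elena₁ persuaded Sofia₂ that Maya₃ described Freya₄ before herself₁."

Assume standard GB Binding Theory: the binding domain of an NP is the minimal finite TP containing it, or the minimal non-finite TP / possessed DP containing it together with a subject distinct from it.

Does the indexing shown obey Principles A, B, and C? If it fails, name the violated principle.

Principle A

The two coindexed NPs are *Elena₁* and *herself₁*.
*herself₁* is an anaphor. Principle A requires it to be bound within its binding domain — the embedded TP, whose subject is Maya₃.
Within that domain it is c-commanded by *Maya₃*, which does not share its index.
*Elena₁* does c-command the anaphor, but from outside its binding domain.
The anaphor is unbound in its domain → Principle A violation.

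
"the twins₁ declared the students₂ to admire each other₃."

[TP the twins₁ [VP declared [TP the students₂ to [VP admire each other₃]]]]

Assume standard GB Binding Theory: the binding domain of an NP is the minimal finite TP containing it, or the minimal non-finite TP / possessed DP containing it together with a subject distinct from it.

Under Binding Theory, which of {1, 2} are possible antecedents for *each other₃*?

{2}

*each other* is an anaphor, so Principle A applies: it must be bound in its binding domain.
Binding domain of *each other₃*: the embedded TP, whose subject is the students₂.
*the twins₁* c-commands the anaphor but is outside its binding domain → cannot satisfy Principle A.
*the students₂* c-commands the anaphor within its binding domain → licit binder.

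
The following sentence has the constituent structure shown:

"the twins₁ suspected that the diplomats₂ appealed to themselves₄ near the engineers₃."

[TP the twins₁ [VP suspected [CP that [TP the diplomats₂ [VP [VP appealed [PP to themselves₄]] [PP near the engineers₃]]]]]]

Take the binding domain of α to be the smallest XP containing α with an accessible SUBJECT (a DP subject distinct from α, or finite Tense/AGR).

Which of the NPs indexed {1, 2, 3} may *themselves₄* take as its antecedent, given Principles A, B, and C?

*themselves* is an anaphor, so Principle A applies: it must be bound in its binding domain.
Binding domain of *themselves₄*: the embedded TP, whose subject is the diplomats₂.
*the twins₁* c-commands the anaphor but is outside its binding domain → cannot satisfy Principle A.
*the diplomats₂* c-commands the anaphor within its binding domain → licit binder.
*the engineers₃* does not c-command the anaphor → cannot bind it.

{2}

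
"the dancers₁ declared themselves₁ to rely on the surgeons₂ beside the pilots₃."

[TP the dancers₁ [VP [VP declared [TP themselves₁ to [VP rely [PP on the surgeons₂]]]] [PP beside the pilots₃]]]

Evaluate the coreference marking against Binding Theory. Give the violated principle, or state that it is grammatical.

The two coindexed NPs are *the dancers₁* and *themselves₁*.
*themselves₁* is an anaphor; its binding domain is the matrix TP, whose subject is the dancers₁. *the dancers₁* c-commands it within that domain and shares its index, so Principle A is satisfied.
*the dancers₁* is an R-expression; *themselves₁* does not c-command it, and no other NP shares its index, so Principle C is satisfied.
All principles are respected.

grammatical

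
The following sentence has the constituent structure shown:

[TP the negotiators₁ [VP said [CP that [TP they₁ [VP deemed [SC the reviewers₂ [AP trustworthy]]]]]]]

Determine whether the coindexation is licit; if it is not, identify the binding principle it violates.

grammatical

The two coindexed NPs are *the negotiators₁* and *they₁*.
*they₁* is a pronoun; nothing c-commands it within its binding domain (the embedded TP.), so Principle B holds trivially.
*the negotiators₁* is an R-expression; *they₁* does not c-command it, and no other NP shares its index, so Principle C is satisfied.
All principles are respected.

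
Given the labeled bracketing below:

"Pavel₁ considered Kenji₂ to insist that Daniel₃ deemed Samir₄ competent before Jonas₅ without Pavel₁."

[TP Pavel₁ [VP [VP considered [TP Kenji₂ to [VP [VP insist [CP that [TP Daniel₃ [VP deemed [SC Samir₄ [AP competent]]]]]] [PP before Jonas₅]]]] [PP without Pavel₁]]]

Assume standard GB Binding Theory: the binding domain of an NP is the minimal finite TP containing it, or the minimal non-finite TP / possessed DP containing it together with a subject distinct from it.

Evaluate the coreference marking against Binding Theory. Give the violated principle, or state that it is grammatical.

The two coindexed NPs are *Pavel₁* (the higher occurrence) and *Pavel₁* (the lower occurrence).
*Pavel₁* (the lower occurrence) is an R-expression. Principle C requires it to be free everywhere.
*Pavel₁* (the higher occurrence) c-commands it and carries the same index.
The R-expression is bound → Principle C violation.

Principle C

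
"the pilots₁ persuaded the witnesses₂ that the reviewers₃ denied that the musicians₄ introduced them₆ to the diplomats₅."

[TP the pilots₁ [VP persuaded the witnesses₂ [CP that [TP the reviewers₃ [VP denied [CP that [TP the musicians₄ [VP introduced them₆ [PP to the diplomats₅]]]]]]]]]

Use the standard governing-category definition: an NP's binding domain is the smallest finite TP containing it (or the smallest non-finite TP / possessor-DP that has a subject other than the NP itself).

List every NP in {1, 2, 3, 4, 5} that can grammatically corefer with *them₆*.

{1, 2, 3}

*them* is a pronoun, so Principle B applies: it must be free in its binding domain.
Binding domain of *them₆*: the embedded TP, whose subject is the musicians₄.
*the pilots₁* c-commands the pronoun but from outside its binding domain, and is not c-commanded by it → coindexation permitted.
*the witnesses₂* c-commands the pronoun but from outside its binding domain, and is not c-commanded by it → coindexation permitted.
*the reviewers₃* c-commands the pronoun but from outside its binding domain, and is not c-commanded by it → coindexation permitted.
*the musicians₄* c-commands the pronoun within its binding domain → coindexation would violate Principle B.
*the diplomats₅*: the pronoun c-commands this R-expression → coindexation would violate Principle C on *the diplomats₅*.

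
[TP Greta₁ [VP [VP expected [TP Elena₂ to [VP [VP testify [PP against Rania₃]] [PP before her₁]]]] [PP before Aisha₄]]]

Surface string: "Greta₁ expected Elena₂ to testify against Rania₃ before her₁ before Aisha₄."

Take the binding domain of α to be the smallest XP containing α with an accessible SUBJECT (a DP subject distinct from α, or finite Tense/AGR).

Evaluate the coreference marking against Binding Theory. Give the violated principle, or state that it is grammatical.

The two coindexed NPs are *Greta₁* and *her₁*.
*her₁* is a pronoun; its binding domain is the embedded TP, whose subject is Elena₂. Within that domain it is c-commanded only by *Elena₂*, which carries a different index — the pronoun is free locally, so Principle B holds.
*Greta₁* is an R-expression; *her₁* does not c-command it, and no other NP shares its index, so Principle C is satisfied.
All principles are respected.

grammatical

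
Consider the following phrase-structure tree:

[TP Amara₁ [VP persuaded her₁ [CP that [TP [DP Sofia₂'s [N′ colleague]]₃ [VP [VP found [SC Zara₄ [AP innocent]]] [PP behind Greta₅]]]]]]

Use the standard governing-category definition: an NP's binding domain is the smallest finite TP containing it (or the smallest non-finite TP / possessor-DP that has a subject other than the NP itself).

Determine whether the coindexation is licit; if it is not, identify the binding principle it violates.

The two coindexed NPs are *Amara₁* and *her₁*.
*her₁* is a pronoun. Its binding domain is the matrix TP, whose subject is Amara₁.
*Amara₁* c-commands it within that domain and carries the same index.
The pronoun is locally bound → Principle B violation.

Principle B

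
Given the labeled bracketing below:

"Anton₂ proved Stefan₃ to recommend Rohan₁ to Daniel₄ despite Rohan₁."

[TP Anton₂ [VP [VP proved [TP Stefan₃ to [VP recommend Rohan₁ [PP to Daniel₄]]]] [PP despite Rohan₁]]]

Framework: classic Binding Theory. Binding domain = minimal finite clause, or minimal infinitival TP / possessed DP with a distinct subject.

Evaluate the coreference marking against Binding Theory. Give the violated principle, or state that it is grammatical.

grammatical

The two coindexed NPs are *Rohan₁* and *Rohan₁*.
*Rohan₁* is an R-expression; no coindexed NP c-commands it, so Principle C holds.
*Rohan₁* is an R-expression; *Rohan₁* does not c-command it, and no other NP shares its index, so Principle C is satisfied.
All principles are respected.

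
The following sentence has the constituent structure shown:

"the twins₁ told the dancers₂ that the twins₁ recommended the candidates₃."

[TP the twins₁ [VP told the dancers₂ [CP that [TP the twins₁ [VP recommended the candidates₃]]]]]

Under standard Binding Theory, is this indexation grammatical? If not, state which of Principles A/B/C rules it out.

The two coindexed NPs are *the twins₁* (the lower occurrence) and *the twins₁* (the higher occurrence).
*the twins₁* (the lower occurrence) is an R-expression. Principle C requires it to be free everywhere.
*the twins₁* (the higher occurrence) c-commands it and carries the same index.
The R-expression is bound → Principle C violation.

Principle C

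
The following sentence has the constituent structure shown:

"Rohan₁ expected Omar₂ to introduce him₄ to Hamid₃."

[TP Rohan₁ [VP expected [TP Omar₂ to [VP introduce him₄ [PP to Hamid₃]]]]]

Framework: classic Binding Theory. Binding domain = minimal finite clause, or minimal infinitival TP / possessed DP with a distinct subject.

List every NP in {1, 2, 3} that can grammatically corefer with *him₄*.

{1}

*him* is a pronoun, so Principle B applies: it must be free in its binding domain.
Binding domain of *him₄*: the embedded TP, whose subject is Omar₂.
*Rohan₁* c-commands the pronoun but from outside its binding domain, and is not c-commanded by it → coindexation permitted.
*Omar₂* c-commands the pronoun within its binding domain → coindexation would violate Principle B.
*Hamid₃*: the pronoun c-commands this R-expression → coindexation would violate Principle C on *Hamid₃*.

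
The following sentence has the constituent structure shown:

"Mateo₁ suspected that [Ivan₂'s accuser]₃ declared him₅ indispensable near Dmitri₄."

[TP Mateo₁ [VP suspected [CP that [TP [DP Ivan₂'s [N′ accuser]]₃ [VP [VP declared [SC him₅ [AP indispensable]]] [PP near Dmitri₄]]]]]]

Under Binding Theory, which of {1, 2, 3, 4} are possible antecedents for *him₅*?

{1, 2, 4}

*him* is a pronoun, so Principle B applies: it must be free in its binding domain.
Binding domain of *him₅*: the embedded TP, whose subject is [Ivan₂'s accuser]₃.
*Mateo₁* c-commands the pronoun but from outside its binding domain, and is not c-commanded by it → coindexation permitted.
*Ivan₂* and the pronoun do not c-command one another → neither Principle B nor Principle C is at stake; coindexation permitted.
*[Ivan₂'s accuser]₃* c-commands the pronoun within its binding domain → coindexation would violate Principle B.
*Dmitri₄* and the pronoun do not c-command one another → neither Principle B nor Principle C is at stake; coindexation permitted.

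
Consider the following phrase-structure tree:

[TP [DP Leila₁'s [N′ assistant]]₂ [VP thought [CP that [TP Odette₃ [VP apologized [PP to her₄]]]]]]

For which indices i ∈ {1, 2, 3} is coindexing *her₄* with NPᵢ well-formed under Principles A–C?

*her* is a pronoun, so Principle B applies: it must be free in its binding domain.
Binding domain of *her₄*: the embedded TP, whose subject is Odette₃.
*Leila₁* and the pronoun do not c-command one another → neither Principle B nor Principle C is at stake; coindexation permitted.
*[Leila₁'s assistant]₂* c-commands the pronoun but from outside its binding domain, and is not c-commanded by it → coindexation permitted.
*Odette₃* c-commands the pronoun within its binding domain → coindexation would violate Principle B.

{1, 2}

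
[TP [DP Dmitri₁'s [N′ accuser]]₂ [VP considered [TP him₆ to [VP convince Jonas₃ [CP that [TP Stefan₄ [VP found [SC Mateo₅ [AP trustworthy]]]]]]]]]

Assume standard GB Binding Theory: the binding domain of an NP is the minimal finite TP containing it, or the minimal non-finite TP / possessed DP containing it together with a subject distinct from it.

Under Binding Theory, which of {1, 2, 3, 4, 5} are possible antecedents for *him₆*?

{1}

*him* is a pronoun, so Principle B applies: it must be free in its binding domain.
Binding domain of *him₆*: the matrix TP, whose subject is [Dmitri₁'s accuser]₂.
*Dmitri₁* and the pronoun do not c-command one another → neither Principle B nor Principle C is at stake; coindexation permitted.
*[Dmitri₁'s accuser]₂* c-commands the pronoun within its binding domain → coindexation would violate Principle B.
*Jonas₃*: the pronoun c-commands this R-expression → coindexation would violate Principle C on *Jonas₃*.
*Stefan₄*: the pronoun c-commands this R-expression → coindexation would violate Principle C on *Stefan₄*.
*Mateo₅*: the pronoun c-commands this R-expression → coindexation would violate Principle C on *Mateo₅*.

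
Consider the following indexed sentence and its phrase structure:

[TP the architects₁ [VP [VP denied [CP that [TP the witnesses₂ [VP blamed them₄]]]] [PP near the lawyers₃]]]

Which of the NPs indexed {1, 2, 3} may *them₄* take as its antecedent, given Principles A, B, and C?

{1, 3}

*them* is a pronoun, so Principle B applies: it must be free in its binding domain.
Binding domain of *them₄*: the embedded TP, whose subject is the witnesses₂.
*the architects₁* c-commands the pronoun but from outside its binding domain, and is not c-commanded by it → coindexation permitted.
*the witnesses₂* c-commands the pronoun within its binding domain → coindexation would violate Principle B.
*the lawyers₃* and the pronoun do not c-command one another → neither Principle B nor Principle C is at stake; coindexation permitted.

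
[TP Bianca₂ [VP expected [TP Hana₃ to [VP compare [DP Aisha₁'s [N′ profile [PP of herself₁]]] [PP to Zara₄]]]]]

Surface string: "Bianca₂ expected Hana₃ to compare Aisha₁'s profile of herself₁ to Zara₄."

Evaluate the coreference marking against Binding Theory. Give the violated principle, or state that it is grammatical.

The two coindexed NPs are *Aisha₁* and *herself₁*.
*herself₁* is an anaphor; its binding domain is the possessed DP, whose subject is Aisha₁. *Aisha₁* c-commands it within that domain and shares its index, so Principle A is satisfied.
*Aisha₁* is an R-expression; *herself₁* does not c-command it, and no other NP shares its index, so Principle C is satisfied.
All principles are respected.

grammatical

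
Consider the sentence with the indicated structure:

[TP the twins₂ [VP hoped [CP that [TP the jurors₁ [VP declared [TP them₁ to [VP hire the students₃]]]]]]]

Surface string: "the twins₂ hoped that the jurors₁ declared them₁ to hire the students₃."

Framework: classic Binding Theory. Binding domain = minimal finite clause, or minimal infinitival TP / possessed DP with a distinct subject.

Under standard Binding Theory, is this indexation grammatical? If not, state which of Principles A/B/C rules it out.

Principle B

The two coindexed NPs are *the jurors₁* and *them₁*.
*them₁* is a pronoun. Its binding domain is the embedded TP, whose subject is the jurors₁.
*the jurors₁* c-commands it within that domain and carries the same index.
The pronoun is locally bound → Principle B violation.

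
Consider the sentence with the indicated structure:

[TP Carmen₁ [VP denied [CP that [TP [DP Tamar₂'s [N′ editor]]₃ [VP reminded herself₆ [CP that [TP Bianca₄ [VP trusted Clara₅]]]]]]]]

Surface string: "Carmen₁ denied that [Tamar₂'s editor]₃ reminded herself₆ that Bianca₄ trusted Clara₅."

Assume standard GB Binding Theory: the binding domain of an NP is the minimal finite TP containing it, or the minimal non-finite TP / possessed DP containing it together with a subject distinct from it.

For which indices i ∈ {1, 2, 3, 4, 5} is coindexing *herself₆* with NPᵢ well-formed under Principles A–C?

{3}

*herself* is an anaphor, so Principle A applies: it must be bound in its binding domain.
Binding domain of *herself₆*: the embedded TP, whose subject is [Tamar₂'s editor]₃.
*Carmen₁* c-commands the anaphor but is outside its binding domain → cannot satisfy Principle A.
*Tamar₂* does not c-command the anaphor → cannot bind it.
*[Tamar₂'s editor]₃* c-commands the anaphor within its binding domain → licit binder.
*Bianca₄* does not c-command the anaphor → cannot bind it.
*Clara₅* does not c-command the anaphor → cannot bind it.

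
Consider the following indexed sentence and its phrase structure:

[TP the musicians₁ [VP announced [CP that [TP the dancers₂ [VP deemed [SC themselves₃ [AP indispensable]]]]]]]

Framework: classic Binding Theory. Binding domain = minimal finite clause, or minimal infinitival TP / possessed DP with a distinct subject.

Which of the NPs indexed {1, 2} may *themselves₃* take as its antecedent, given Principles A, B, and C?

{2}

*themselves* is an anaphor, so Principle A applies: it must be bound in its binding domain.
Binding domain of *themselves₃*: the embedded TP, whose subject is the dancers₂.
*the musicians₁* c-commands the anaphor but is outside its binding domain → cannot satisfy Principle A.
*the dancers₂* c-commands the anaphor within its binding domain → licit binder.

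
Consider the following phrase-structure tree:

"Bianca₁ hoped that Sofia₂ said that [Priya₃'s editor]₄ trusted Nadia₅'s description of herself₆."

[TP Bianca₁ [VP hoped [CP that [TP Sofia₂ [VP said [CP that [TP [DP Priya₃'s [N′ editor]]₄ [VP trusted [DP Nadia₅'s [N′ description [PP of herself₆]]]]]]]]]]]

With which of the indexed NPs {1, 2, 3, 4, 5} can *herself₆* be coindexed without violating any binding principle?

{5}

*herself* is an anaphor, so Principle A applies: it must be bound in its binding domain.
Binding domain of *herself₆*: the possessed DP, whose subject is Nadia₅.
*Bianca₁* c-commands the anaphor but is outside its binding domain → cannot satisfy Principle A.
*Sofia₂* c-commands the anaphor but is outside its binding domain → cannot satisfy Principle A.
*Priya₃* does not c-command the anaphor → cannot bind it.
*[Priya₃'s editor]₄* c-commands the anaphor but is outside its binding domain → cannot satisfy Principle A.
*Nadia₅* c-commands the anaphor within its binding domain → licit binder.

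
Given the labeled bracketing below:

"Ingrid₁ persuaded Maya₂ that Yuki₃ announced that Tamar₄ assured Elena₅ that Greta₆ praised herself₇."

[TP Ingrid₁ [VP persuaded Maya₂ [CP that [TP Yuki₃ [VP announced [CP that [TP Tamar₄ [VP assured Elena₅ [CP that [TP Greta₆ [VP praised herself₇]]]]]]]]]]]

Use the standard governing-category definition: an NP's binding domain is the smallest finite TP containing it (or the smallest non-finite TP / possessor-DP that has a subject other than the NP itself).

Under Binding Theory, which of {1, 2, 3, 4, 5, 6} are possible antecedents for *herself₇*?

*herself* is an anaphor, so Principle A applies: it must be bound in its binding domain.
Binding domain of *herself₇*: the embedded TP, whose subject is Greta₆.
*Ingrid₁* c-commands the anaphor but is outside its binding domain → cannot satisfy Principle A.
*Maya₂* c-commands the anaphor but is outside its binding domain → cannot satisfy Principle A.
*Yuki₃* c-commands the anaphor but is outside its binding domain → cannot satisfy Principle A.
*Tamar₄* c-commands the anaphor but is outside its binding domain → cannot satisfy Principle A.
*Elena₅* c-commands the anaphor but is outside its binding domain → cannot satisfy Principle A.
*Greta₆* c-commands the anaphor within its binding domain → licit binder.

{6}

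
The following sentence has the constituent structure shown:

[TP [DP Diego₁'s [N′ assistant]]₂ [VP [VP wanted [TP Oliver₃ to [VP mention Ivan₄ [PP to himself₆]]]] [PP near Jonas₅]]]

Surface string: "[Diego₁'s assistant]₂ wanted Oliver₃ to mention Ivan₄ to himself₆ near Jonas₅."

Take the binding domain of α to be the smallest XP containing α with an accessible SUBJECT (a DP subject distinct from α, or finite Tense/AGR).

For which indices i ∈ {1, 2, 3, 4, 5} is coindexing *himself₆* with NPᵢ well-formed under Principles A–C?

*himself* is an anaphor, so Principle A applies: it must be bound in its binding domain.
Binding domain of *himself₆*: the embedded TP, whose subject is Oliver₃.
*Diego₁* does not c-command the anaphor → cannot bind it.
*[Diego₁'s assistant]₂* c-commands the anaphor but is outside its binding domain → cannot satisfy Principle A.
*Oliver₃* c-commands the anaphor within its binding domain → licit binder.
*Ivan₄* c-commands the anaphor within its binding domain → licit binder.
*Jonas₅* does not c-command the anaphor → cannot bind it.

{3, 4}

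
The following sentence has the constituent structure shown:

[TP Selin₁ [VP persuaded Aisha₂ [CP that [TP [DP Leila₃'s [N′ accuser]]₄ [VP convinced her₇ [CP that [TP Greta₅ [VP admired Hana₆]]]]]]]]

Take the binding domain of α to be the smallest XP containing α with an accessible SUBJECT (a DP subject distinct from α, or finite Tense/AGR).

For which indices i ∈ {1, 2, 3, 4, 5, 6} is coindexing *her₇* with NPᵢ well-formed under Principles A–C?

{1, 2, 3}

*her* is a pronoun, so Principle B applies: it must be free in its binding domain.
Binding domain of *her₇*: the embedded TP, whose subject is [Leila₃'s accuser]₄.
*Selin₁* c-commands the pronoun but from outside its binding domain, and is not c-commanded by it → coindexation permitted.
*Aisha₂* c-commands the pronoun but from outside its binding domain, and is not c-commanded by it → coindexation permitted.
*Leila₃* and the pronoun do not c-command one another → neither Principle B nor Principle C is at stake; coindexation permitted.
*[Leila₃'s accuser]₄* c-commands the pronoun within its binding domain → coindexation would violate Principle B.
*Greta₅*: the pronoun c-commands this R-expression → coindexation would violate Principle C on *Greta₅*.
*Hana₆*: the pronoun c-commands this R-expression → coindexation would violate Principle C on *Hana₆*.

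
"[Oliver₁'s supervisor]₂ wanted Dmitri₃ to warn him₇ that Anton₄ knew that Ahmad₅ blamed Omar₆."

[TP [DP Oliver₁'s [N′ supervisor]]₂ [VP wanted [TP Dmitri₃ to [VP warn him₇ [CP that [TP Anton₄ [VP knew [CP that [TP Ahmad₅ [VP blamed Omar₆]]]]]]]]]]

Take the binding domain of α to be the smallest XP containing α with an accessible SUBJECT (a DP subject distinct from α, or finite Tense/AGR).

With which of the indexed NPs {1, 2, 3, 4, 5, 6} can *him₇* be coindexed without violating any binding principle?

*him* is a pronoun, so Principle B applies: it must be free in its binding domain.
Binding domain of *him₇*: the embedded TP, whose subject is Dmitri₃.
*Oliver₁* and the pronoun do not c-command one another → neither Principle B nor Principle C is at stake; coindexation permitted.
*[Oliver₁'s supervisor]₂* c-commands the pronoun but from outside its binding domain, and is not c-commanded by it → coindexation permitted.
*Dmitri₃* c-commands the pronoun within its binding domain → coindexation would violate Principle B.
*Anton₄*: the pronoun c-commands this R-expression → coindexation would violate Principle C on *Anton₄*.
*Ahmad₅*: the pronoun c-commands this R-expression → coindexation would violate Principle C on *Ahmad₅*.
*Omar₆*: the pronoun c-commands this R-expression → coindexation would violate Principle C on *Omar₆*.

{1, 2}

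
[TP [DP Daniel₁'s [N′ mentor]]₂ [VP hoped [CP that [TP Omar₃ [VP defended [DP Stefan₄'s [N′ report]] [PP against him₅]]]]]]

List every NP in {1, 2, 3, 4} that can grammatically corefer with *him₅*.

*him* is a pronoun, so Principle B applies: it must be free in its binding domain.
Binding domain of *him₅*: the embedded TP, whose subject is Omar₃.
*Daniel₁* and the pronoun do not c-command one another → neither Principle B nor Principle C is at stake; coindexation permitted.
*[Daniel₁'s mentor]₂* c-commands the pronoun but from outside its binding domain, and is not c-commanded by it → coindexation permitted.
*Omar₃* c-commands the pronoun within its binding domain → coindexation would violate Principle B.
*Stefan₄* and the pronoun do not c-command one another → neither Principle B nor Principle C is at stake; coindexation permitted.

{1, 2, 4}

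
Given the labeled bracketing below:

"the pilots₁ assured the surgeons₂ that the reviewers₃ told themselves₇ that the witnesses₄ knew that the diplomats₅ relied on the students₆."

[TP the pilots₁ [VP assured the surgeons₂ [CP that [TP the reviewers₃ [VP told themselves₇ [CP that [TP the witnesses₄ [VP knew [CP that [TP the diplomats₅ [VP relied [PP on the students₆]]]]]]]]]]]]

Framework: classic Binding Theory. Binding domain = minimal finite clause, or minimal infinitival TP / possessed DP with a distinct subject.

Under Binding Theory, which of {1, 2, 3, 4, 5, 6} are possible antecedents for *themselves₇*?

{3}

*themselves* is an anaphor, so Principle A applies: it must be bound in its binding domain.
Binding domain of *themselves₇*: the embedded TP, whose subject is the reviewers₃.
*the pilots₁* c-commands the anaphor but is outside its binding domain → cannot satisfy Principle A.
*the surgeons₂* c-commands the anaphor but is outside its binding domain → cannot satisfy Principle A.
*the reviewers₃* c-commands the anaphor within its binding domain → licit binder.
*the witnesses₄* does not c-command the anaphor → cannot bind it.
*the diplomats₅* does not c-command the anaphor → cannot bind it.
*the students₆* does not c-command the anaphor → cannot bind it.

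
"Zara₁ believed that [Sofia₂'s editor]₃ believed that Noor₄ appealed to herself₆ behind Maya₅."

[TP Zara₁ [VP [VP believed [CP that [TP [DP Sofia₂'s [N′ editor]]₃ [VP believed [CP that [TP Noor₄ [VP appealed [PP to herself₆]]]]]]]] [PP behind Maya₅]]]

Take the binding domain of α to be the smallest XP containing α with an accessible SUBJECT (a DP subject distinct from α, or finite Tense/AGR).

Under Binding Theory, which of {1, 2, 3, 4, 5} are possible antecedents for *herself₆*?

{4}

*herself* is an anaphor, so Principle A applies: it must be bound in its binding domain.
Binding domain of *herself₆*: the embedded TP, whose subject is Noor₄.
*Zara₁* c-commands the anaphor but is outside its binding domain → cannot satisfy Principle A.
*Sofia₂* does not c-command the anaphor → cannot bind it.
*[Sofia₂'s editor]₃* c-commands the anaphor but is outside its binding domain → cannot satisfy Principle A.
*Noor₄* c-commands the anaphor within its binding domain → licit binder.
*Maya₅* does not c-command the anaphor → cannot bind it.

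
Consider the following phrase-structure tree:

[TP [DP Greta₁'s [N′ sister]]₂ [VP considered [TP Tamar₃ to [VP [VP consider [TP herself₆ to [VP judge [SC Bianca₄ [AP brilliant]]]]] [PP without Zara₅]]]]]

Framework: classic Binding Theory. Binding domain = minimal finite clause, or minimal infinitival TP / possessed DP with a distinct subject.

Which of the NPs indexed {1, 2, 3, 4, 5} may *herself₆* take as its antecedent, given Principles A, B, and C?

*herself* is an anaphor, so Principle A applies: it must be bound in its binding domain.
Binding domain of *herself₆*: the embedded TP, whose subject is Tamar₃.
*Greta₁* does not c-command the anaphor → cannot bind it.
*[Greta₁'s sister]₂* c-commands the anaphor but is outside its binding domain → cannot satisfy Principle A.
*Tamar₃* c-commands the anaphor within its binding domain → licit binder.
*Bianca₄* does not c-command the anaphor → cannot bind it.
*Zara₅* does not c-command the anaphor → cannot bind it.

{3}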